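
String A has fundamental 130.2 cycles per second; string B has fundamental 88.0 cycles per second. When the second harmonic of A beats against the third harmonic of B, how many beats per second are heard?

3.6 Hz

Second harmonic of the first: 2·130.2 = 260.4 Hz.
Third harmonic of the second: 3·88.0 = 264.0 Hz.
f_beat = |260.4 − 264.0| = 3.6 Hz.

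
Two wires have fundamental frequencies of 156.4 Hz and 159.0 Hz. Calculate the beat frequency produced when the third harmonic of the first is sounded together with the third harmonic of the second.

7.8 Hz

Third harmonic of the first: 3·156.4 = 469.2 Hz.
Third harmonic of the second: 3·159.0 = 477.0 Hz.
f_beat = |469.2 − 477.0| = 7.8 Hz.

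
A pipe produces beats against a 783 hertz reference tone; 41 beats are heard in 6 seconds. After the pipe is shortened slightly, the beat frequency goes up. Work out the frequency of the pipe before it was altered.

789.8333 Hz

Beat frequency = 41/6 = 6.8333 Hz.
|f − 783| = 6.8333, so the pipe was at either 776.1667 Hz or 789.8333 Hz.
A shorter pipe has a higher fundamental; the adjustment raises the pipe's frequency.
The beat rate rose, so the adjustment moved the pipe further from 783 Hz — it was already above the reference.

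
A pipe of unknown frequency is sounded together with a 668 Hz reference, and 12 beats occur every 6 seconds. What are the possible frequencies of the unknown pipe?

Beat frequency = 12/6 = 2 Hz.
|f − 668| = 2, so f = 668 ± 2.

666 Hz or 670 Hz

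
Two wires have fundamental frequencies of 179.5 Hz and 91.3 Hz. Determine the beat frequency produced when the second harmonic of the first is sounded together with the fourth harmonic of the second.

6.2 Hz

Second harmonic of the first: 2·179.5 = 359.0 Hz.
Fourth harmonic of the second: 4·91.3 = 365.2 Hz.
f_beat = |359.0 − 365.2| = 6.2 Hz.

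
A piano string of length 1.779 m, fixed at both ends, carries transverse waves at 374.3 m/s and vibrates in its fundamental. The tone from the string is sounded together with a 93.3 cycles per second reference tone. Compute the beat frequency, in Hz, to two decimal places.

For a string fixed at both ends, f_n = n·v/(2L) = 1·374.3/(2·1.779) = 105.1996 Hz.
f_beat = |105.1996 − 93.3| = 11.90 Hz.

11.90 Hz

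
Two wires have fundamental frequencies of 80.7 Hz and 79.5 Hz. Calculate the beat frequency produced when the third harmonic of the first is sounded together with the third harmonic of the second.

Third harmonic of the first: 3·80.7 = 242.1 Hz.
Third harmonic of the second: 3·79.5 = 238.5 Hz.
f_beat = |242.1 − 238.5| = 3.6 Hz.

3.6 Hz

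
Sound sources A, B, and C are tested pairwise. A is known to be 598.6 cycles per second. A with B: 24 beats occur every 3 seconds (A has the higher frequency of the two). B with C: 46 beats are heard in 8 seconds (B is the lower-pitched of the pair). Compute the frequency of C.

596.35 Hz

A–B: Beat frequency = 24/3 = 8 Hz.
B is below A, so f_B = 598.6 − 8 = 590.6 Hz.
B–C: Beat frequency = 46/8 = 5.75 Hz.
C is above B, so f_C = 590.6 + 5.75 = 596.35 Hz.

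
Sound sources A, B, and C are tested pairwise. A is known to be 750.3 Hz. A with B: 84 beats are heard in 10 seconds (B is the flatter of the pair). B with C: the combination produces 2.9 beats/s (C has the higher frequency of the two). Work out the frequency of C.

744.8 Hz

A–B: Beat frequency = 84/10 = 8.4 Hz.
B is below A, so f_B = 750.3 − 8.4 = 741.9 Hz.
C is above B, so f_C = 741.9 + 2.9 = 744.8 Hz.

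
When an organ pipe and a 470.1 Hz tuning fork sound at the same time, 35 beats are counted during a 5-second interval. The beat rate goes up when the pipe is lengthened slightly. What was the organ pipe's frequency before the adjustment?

463.1 Hz

Beat frequency = 35/5 = 7 Hz.
|f − 470.1| = 7, so the organ pipe was at either 463.1 Hz or 477.1 Hz.
A longer pipe has a lower fundamental; the adjustment lowers the organ pipe's frequency.
The beat rate rose, so the adjustment moved the organ pipe further from 470.1 Hz — it was already below the reference.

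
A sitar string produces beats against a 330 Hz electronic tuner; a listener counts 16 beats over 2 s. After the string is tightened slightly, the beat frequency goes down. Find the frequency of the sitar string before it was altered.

322 Hz

Beat frequency = 16/2 = 8 Hz.
|f − 330| = 8, so the sitar string was at either 322 Hz or 338 Hz.
Increasing tension raises a string's frequency; the adjustment raises the sitar string's frequency.
The beat rate fell, so the adjustment moved the sitar string toward 330 Hz — it must have started below the reference.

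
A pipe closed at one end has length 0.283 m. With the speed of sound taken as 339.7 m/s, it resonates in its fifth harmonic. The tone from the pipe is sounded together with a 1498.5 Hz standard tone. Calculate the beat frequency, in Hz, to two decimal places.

1.94 Hz

Closed pipe (odd harmonics): f_n = n·v/(4L) = 5·339.7/(4·0.283) = 1500.4417 Hz.
f_beat = |1500.4417 − 1498.5| = 1.94 Hz.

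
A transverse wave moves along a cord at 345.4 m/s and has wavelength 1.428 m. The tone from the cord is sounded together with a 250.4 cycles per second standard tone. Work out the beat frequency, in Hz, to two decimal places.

8.52 Hz

Source frequency f = v/λ = 345.4/1.428 = 241.8768 Hz.
f_beat = |241.8768 − 250.4| = 8.52 Hz.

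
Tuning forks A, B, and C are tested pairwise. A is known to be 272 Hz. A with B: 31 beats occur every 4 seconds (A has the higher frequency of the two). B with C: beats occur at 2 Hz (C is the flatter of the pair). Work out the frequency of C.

262.25 Hz

A–B: Beat frequency = 31/4 = 7.75 Hz.
B is below A, so f_B = 272 − 7.75 = 264.25 Hz.
C is below B, so f_C = 264.25 − 2 = 262.25 Hz.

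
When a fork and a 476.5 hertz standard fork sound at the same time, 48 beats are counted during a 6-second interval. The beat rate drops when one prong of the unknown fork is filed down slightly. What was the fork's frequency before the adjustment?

468.5 Hz

Beat frequency = 48/6 = 8 Hz.
|f − 476.5| = 8, so the fork was at either 468.5 Hz or 484.5 Hz.
Filing a prong removes mass and raises the fork's frequency; the adjustment raises the fork's frequency.
The beat rate fell, so the adjustment moved the fork toward 476.5 Hz — it must have started below the reference.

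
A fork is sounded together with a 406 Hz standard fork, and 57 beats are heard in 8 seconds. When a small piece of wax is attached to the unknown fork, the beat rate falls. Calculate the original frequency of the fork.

Beat frequency = 57/8 = 7.125 Hz.
|f − 406| = 7.125, so the fork was at either 398.875 Hz or 413.125 Hz.
Loading a fork with wax lowers its frequency; the adjustment lowers the fork's frequency.
The beat rate fell, so the adjustment moved the fork toward 406 Hz — it must have started above the reference.

413.125 Hz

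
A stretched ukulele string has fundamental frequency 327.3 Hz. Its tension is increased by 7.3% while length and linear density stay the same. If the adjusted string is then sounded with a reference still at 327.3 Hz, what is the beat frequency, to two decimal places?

For a string, f ∝ √T, so the new frequency is 327.3·√1.073 = 339.0360 Hz.
f_beat = |339.0360 − 327.3| = 11.74 Hz.

11.74 Hz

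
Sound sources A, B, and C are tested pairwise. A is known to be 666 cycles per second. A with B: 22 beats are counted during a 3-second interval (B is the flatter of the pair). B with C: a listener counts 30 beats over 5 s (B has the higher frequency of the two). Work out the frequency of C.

A–B: Beat frequency = 22/3 = 7.3333 Hz.
B is below A, so f_B = 666 − 7.3333 = 658.6667 Hz.
B–C: Beat frequency = 30/5 = 6 Hz.
C is below B, so f_C = 658.6667 − 6 = 652.6667 Hz.

652.6667 Hz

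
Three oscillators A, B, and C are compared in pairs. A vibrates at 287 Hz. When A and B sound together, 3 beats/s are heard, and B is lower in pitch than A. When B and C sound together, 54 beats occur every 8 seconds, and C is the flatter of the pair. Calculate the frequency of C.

277.25 Hz

B is below A, so f_B = 287 − 3 = 284 Hz.
B–C: Beat frequency = 54/8 = 6.75 Hz.
C is below B, so f_C = 284 − 6.75 = 277.25 Hz.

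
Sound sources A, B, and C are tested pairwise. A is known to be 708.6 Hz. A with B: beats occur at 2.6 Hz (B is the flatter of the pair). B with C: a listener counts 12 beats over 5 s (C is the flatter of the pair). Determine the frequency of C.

703.6 Hz

B is below A, so f_B = 708.6 − 2.6 = 706 Hz.
B–C: Beat frequency = 12/5 = 2.4 Hz.
C is below B, so f_C = 706 − 2.4 = 703.6 Hz.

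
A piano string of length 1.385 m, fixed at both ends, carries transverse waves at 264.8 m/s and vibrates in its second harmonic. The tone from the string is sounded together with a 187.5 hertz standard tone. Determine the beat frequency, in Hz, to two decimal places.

For a string fixed at both ends, f_n = n·v/(2L) = 2·264.8/(2·1.385) = 191.1913 Hz.
f_beat = |191.1913 − 187.5| = 3.69 Hz.

3.69 Hz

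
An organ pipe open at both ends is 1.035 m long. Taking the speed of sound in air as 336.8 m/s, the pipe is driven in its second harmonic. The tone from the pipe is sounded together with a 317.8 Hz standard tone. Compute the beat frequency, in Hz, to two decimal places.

Open pipe: f_n = n·v/(2L) = 2·336.8/(2·1.035) = 325.4106 Hz.
f_beat = |325.4106 − 317.8| = 7.61 Hz.

7.61 Hz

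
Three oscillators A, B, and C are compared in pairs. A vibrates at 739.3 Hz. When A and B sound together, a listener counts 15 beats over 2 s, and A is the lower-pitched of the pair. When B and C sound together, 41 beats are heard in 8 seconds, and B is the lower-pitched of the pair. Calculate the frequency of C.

751.925 Hz

A–B: Beat frequency = 15/2 = 7.5 Hz.
B is above A, so f_B = 739.3 + 7.5 = 746.8 Hz.
B–C: Beat frequency = 41/8 = 5.125 Hz.
C is above B, so f_C = 746.8 + 5.125 = 751.925 Hz.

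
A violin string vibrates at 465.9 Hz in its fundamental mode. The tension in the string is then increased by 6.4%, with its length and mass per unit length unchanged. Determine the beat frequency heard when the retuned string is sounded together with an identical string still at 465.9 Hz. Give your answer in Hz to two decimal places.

For a string, f ∝ √T, so the new frequency is 465.9·√1.064 = 480.5776 Hz.
f_beat = |480.5776 − 465.9| = 14.68 Hz.

14.68 Hz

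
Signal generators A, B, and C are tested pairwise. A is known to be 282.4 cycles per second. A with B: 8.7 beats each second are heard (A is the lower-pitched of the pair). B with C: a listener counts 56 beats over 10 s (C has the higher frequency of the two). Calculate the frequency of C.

B is above A, so f_B = 282.4 + 8.7 = 291.1 Hz.
B–C: Beat frequency = 56/10 = 5.6 Hz.
C is above B, so f_C = 291.1 + 5.6 = 296.7 Hz.

296.7 Hz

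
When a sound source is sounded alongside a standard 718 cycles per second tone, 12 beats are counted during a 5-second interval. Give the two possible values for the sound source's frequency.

Beat frequency = 12/5 = 2.4 Hz.
|f − 718| = 2.4, so f = 718 ± 2.4.

715.6 Hz or 720.4 Hz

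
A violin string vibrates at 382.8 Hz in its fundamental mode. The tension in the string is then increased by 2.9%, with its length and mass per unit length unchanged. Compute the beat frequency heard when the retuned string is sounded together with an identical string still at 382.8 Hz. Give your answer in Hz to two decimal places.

5.51 Hz

For a string, f ∝ √T, so the new frequency is 382.8·√1.029 = 388.3109 Hz.
f_beat = |388.3109 − 382.8| = 5.51 Hz.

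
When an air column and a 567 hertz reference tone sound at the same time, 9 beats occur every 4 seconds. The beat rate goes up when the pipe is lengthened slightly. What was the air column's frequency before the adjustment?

Beat frequency = 9/4 = 2.25 Hz.
|f − 567| = 2.25, so the air column was at either 564.75 Hz or 569.25 Hz.
A longer pipe has a lower fundamental; the adjustment lowers the air column's frequency.
The beat rate rose, so the adjustment moved the air column further from 567 Hz — it was already below the reference.

564.75 Hz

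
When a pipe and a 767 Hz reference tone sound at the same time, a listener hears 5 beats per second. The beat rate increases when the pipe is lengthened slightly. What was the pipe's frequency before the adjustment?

762 Hz

|f − 767| = 5, so the pipe was at either 762 Hz or 772 Hz.
A longer pipe has a lower fundamental; the adjustment lowers the pipe's frequency.
The beat rate rose, so the adjustment moved the pipe further from 767 Hz — it was already below the reference.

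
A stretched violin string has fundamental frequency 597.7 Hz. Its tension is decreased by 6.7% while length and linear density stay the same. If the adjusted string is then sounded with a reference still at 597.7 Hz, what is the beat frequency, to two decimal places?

For a string, f ∝ √T, so the new frequency is 597.7·√0.933 = 577.3299 Hz.
f_beat = |577.3299 − 597.7| = 20.37 Hz.

20.37 Hz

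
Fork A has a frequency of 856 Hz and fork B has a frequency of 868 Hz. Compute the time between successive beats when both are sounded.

f_beat = |856 − 868| = 12 Hz.
Beat period T = 1 / f_beat = 1 / 12 s.

0.083 s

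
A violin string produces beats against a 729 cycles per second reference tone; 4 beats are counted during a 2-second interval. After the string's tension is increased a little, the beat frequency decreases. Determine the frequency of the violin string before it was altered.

Beat frequency = 4/2 = 2 Hz.
|f − 729| = 2, so the violin string was at either 727 Hz or 731 Hz.
Higher tension means higher frequency; the adjustment raises the violin string's frequency.
The beat rate fell, so the adjustment moved the violin string toward 729 Hz — it must have started below the reference.

727 Hz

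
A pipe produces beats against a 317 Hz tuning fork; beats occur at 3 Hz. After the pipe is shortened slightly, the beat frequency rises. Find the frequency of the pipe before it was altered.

|f − 317| = 3, so the pipe was at either 314 Hz or 320 Hz.
A shorter pipe has a higher fundamental; the adjustment raises the pipe's frequency.
The beat rate rose, so the adjustment moved the pipe further from 317 Hz — it was already above the reference.

320 Hz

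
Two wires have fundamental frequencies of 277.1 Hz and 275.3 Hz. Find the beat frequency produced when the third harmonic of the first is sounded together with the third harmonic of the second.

5.4 Hz

Third harmonic of the first: 3·277.1 = 831.3 Hz.
Third harmonic of the second: 3·275.3 = 825.9 Hz.
f_beat = |831.3 − 825.9| = 5.4 Hz.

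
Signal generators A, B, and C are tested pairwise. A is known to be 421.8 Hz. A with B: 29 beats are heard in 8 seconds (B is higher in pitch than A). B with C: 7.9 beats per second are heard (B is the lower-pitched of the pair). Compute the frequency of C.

433.325 Hz

A–B: Beat frequency = 29/8 = 3.625 Hz.
B is above A, so f_B = 421.8 + 3.625 = 425.425 Hz.
C is above B, so f_C = 425.425 + 7.9 = 433.325 Hz.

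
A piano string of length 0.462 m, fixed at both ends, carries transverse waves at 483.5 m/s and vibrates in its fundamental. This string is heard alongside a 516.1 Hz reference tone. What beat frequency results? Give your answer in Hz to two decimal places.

7.17 Hz

For a string fixed at both ends, f_n = n·v/(2L) = 1·483.5/(2·0.462) = 523.2684 Hz.
f_beat = |523.2684 − 516.1| = 7.17 Hz.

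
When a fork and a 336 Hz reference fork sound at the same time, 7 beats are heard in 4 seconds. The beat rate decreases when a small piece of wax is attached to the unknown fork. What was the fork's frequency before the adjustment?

337.75 Hz

Beat frequency = 7/4 = 1.75 Hz.
|f − 336| = 1.75, so the fork was at either 334.25 Hz or 337.75 Hz.
Loading a fork with wax lowers its frequency; the adjustment lowers the fork's frequency.
The beat rate fell, so the adjustment moved the fork toward 336 Hz — it must have started above the reference.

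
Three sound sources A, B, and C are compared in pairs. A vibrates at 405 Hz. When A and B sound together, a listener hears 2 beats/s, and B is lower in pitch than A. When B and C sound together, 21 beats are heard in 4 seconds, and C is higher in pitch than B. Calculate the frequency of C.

408.25 Hz

B is below A, so f_B = 405 − 2 = 403 Hz.
B–C: Beat frequency = 21/4 = 5.25 Hz.
C is above B, so f_C = 403 + 5.25 = 408.25 Hz.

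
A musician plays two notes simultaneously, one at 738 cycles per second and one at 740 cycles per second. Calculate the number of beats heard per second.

f_beat = |f₁ − f₂|.
|738 − 740| = 2 Hz.

2 Hz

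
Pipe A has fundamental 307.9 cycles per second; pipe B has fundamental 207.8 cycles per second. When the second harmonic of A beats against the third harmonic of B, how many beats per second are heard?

Second harmonic of the first: 2·307.9 = 615.8 Hz.
Third harmonic of the second: 3·207.8 = 623.4 Hz.
f_beat = |615.8 − 623.4| = 7.6 Hz.

7.6 Hz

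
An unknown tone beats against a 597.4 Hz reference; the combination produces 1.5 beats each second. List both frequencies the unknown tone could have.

|f − 597.4| = 1.5, so f = 597.4 ± 1.5.

595.9 Hz or 598.9 Hz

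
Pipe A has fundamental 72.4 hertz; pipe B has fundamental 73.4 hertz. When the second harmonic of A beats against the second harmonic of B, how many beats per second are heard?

Second harmonic of the first: 2·72.4 = 144.8 Hz.
Second harmonic of the second: 2·73.4 = 146.8 Hz.
f_beat = |144.8 − 146.8| = 2.0 Hz.

2.0 Hz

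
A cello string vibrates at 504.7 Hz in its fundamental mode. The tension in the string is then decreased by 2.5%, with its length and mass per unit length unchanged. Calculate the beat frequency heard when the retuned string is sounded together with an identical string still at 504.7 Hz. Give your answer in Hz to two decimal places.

For a string, f ∝ √T, so the new frequency is 504.7·√0.975 = 498.3513 Hz.
f_beat = |498.3513 − 504.7| = 6.35 Hz.

6.35 Hz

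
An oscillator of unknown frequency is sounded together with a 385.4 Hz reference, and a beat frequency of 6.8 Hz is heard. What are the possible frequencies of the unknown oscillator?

|f − 385.4| = 6.8, so f = 385.4 ± 6.8.

378.6 Hz or 392.2 Hz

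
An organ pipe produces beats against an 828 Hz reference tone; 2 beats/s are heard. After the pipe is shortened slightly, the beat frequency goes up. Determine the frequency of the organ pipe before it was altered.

830 Hz

|f − 828| = 2, so the organ pipe was at either 826 Hz or 830 Hz.
A shorter pipe has a higher fundamental; the adjustment raises the organ pipe's frequency.
The beat rate rose, so the adjustment moved the organ pipe further from 828 Hz — it was already above the reference.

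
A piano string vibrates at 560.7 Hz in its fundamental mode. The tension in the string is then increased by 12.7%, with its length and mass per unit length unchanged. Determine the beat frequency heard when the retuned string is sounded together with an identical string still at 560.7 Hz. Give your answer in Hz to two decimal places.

For a string, f ∝ √T, so the new frequency is 560.7·√1.127 = 595.2406 Hz.
f_beat = |595.2406 − 560.7| = 34.54 Hz.

34.54 Hz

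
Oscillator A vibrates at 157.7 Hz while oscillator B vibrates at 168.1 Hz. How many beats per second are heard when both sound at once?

10.4 Hz

f_beat = |f₁ − f₂|.
|157.7 − 168.1| = 10.4 Hz.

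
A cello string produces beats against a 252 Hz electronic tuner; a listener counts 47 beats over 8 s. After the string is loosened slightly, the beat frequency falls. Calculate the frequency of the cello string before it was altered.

257.875 Hz

Beat frequency = 47/8 = 5.875 Hz.
|f − 252| = 5.875, so the cello string was at either 246.125 Hz or 257.875 Hz.
Reducing tension lowers a string's frequency; the adjustment lowers the cello string's frequency.
The beat rate fell, so the adjustment moved the cello string toward 252 Hz — it must have started above the reference.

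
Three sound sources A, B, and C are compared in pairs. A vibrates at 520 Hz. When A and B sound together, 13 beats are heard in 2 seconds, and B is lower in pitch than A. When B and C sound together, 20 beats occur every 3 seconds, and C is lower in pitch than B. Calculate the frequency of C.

506.8333 Hz

A–B: Beat frequency = 13/2 = 6.5 Hz.
B is below A, so f_B = 520 − 6.5 = 513.5 Hz.
B–C: Beat frequency = 20/3 = 6.6667 Hz.
C is below B, so f_C = 513.5 − 6.6667 = 506.8333 Hz.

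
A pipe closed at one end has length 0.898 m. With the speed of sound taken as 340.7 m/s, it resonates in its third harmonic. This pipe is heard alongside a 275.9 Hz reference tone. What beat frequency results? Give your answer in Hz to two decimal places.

8.65 Hz

Closed pipe (odd harmonics): f_n = n·v/(4L) = 3·340.7/(4·0.898) = 284.5490 Hz.
f_beat = |284.5490 − 275.9| = 8.65 Hz.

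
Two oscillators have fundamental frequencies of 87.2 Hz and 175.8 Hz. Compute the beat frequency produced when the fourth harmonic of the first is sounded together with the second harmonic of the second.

Fourth harmonic of the first: 4·87.2 = 348.8 Hz.
Second harmonic of the second: 2·175.8 = 351.6 Hz.
f_beat = |348.8 − 351.6| = 2.8 Hz.

2.8 Hz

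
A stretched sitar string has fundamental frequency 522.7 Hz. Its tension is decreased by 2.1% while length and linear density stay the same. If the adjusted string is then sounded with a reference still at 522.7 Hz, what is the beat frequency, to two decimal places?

For a string, f ∝ √T, so the new frequency is 522.7·√0.979 = 517.1825 Hz.
f_beat = |517.1825 − 522.7| = 5.52 Hz.

5.52 Hz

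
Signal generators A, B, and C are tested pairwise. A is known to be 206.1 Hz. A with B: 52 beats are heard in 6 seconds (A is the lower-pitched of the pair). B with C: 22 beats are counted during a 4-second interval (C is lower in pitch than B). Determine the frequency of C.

209.2667 Hz

A–B: Beat frequency = 52/6 = 8.6667 Hz.
B is above A, so f_B = 206.1 + 8.6667 = 214.7667 Hz.
B–C: Beat frequency = 22/4 = 5.5 Hz.
C is below B, so f_C = 214.7667 − 5.5 = 209.2667 Hz.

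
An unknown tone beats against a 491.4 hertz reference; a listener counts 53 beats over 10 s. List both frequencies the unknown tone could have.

Beat frequency = 53/10 = 5.3 Hz.
|f − 491.4| = 5.3, so f = 491.4 ± 5.3.

486.1 Hz or 496.7 Hz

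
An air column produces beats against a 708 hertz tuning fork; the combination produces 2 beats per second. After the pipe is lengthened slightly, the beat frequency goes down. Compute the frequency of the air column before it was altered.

|f − 708| = 2, so the air column was at either 706 Hz or 710 Hz.
A longer pipe has a lower fundamental; the adjustment lowers the air column's frequency.
The beat rate fell, so the adjustment moved the air column toward 708 Hz — it must have started above the reference.

710 Hz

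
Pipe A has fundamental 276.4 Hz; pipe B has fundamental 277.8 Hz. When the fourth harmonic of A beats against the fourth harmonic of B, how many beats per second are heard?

5.6 Hz

Fourth harmonic of the first: 4·276.4 = 1105.6 Hz.
Fourth harmonic of the second: 4·277.8 = 1111.2 Hz.
f_beat = |1105.6 − 1111.2| = 5.6 Hz.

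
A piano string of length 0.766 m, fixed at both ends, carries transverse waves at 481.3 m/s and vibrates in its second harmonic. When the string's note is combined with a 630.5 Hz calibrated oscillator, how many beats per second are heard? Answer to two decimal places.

For a string fixed at both ends, f_n = n·v/(2L) = 2·481.3/(2·0.766) = 628.3290 Hz.
f_beat = |628.3290 − 630.5| = 2.17 Hz.

2.17 Hz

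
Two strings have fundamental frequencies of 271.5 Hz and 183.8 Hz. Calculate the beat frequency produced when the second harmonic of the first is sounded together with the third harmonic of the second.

Second harmonic of the first: 2·271.5 = 543.0 Hz.
Third harmonic of the second: 3·183.8 = 551.4 Hz.
f_beat = |543.0 − 551.4| = 8.4 Hz.

8.4 Hz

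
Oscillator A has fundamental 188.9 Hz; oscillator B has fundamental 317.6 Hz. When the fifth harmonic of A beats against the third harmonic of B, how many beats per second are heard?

Fifth harmonic of the first: 5·188.9 = 944.5 Hz.
Third harmonic of the second: 3·317.6 = 952.8 Hz.
f_beat = |944.5 − 952.8| = 8.3 Hz.

8.3 Hz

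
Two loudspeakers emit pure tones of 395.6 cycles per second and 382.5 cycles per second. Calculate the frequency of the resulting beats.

13.1 Hz

f_beat = |f₁ − f₂|.
|395.6 − 382.5| = 13.1 Hz.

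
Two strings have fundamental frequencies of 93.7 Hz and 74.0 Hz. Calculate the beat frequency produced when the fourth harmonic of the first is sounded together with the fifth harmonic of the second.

4.8 Hz

Fourth harmonic of the first: 4·93.7 = 374.8 Hz.
Fifth harmonic of the second: 5·74.0 = 370.0 Hz.
f_beat = |374.8 − 370.0| = 4.8 Hz.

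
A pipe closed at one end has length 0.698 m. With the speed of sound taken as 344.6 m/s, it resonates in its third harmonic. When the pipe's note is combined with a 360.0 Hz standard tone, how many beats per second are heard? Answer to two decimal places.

10.27 Hz

Closed pipe (odd harmonics): f_n = n·v/(4L) = 3·344.6/(4·0.698) = 370.2722 Hz.
f_beat = |370.2722 − 360.0| = 10.27 Hz.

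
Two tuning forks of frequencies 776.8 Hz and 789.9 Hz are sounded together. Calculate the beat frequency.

13.1 Hz

f_beat = |f₁ − f₂|.
|776.8 − 789.9| = 13.1 Hz.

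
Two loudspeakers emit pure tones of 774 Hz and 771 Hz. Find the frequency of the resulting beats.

f_beat = |f₁ − f₂|.
|774 − 771| = 3 Hz.

3 Hz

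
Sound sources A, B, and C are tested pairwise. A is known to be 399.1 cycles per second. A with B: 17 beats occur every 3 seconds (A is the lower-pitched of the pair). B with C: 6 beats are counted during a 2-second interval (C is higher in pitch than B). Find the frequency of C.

A–B: Beat frequency = 17/3 = 5.6667 Hz.
B is above A, so f_B = 399.1 + 5.6667 = 404.7667 Hz.
B–C: Beat frequency = 6/2 = 3 Hz.
C is above B, so f_C = 404.7667 + 3 = 407.7667 Hz.

407.7667 Hz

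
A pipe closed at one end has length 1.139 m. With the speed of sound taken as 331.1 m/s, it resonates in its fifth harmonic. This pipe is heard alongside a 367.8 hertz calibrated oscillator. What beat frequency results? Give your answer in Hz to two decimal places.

Closed pipe (odd harmonics): f_n = n·v/(4L) = 5·331.1/(4·1.139) = 363.3670 Hz.
f_beat = |363.3670 − 367.8| = 4.43 Hz.

4.43 Hz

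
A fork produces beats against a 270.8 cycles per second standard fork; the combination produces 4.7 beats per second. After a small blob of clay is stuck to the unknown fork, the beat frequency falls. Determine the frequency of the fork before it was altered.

275.5 Hz

|f − 270.8| = 4.7, so the fork was at either 266.1 Hz or 275.5 Hz.
Adding mass to a fork lowers its frequency; the adjustment lowers the fork's frequency.
The beat rate fell, so the adjustment moved the fork toward 270.8 Hz — it must have started above the reference.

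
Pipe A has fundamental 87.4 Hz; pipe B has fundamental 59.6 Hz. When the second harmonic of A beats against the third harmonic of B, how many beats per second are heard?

4.0 Hz

Second harmonic of the first: 2·87.4 = 174.8 Hz.
Third harmonic of the second: 3·59.6 = 178.8 Hz.
f_beat = |174.8 − 178.8| = 4.0 Hz.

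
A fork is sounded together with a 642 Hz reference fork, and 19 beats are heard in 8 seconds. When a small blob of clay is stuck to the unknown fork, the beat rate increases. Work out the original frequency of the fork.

Beat frequency = 19/8 = 2.375 Hz.
|f − 642| = 2.375, so the fork was at either 639.625 Hz or 644.375 Hz.
Adding mass to a fork lowers its frequency; the adjustment lowers the fork's frequency.
The beat rate rose, so the adjustment moved the fork further from 642 Hz — it was already below the reference.

639.625 Hz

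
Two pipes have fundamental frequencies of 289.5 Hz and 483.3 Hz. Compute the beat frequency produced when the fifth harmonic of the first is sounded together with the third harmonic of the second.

2.4 Hz

Fifth harmonic of the first: 5·289.5 = 1447.5 Hz.
Third harmonic of the second: 3·483.3 = 1449.9 Hz.
f_beat = |1447.5 − 1449.9| = 2.4 Hz.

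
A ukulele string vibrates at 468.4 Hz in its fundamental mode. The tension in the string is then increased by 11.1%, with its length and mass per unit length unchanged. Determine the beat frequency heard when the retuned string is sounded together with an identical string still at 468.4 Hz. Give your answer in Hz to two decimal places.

25.31 Hz

For a string, f ∝ √T, so the new frequency is 468.4·√1.111 = 493.7123 Hz.
f_beat = |493.7123 − 468.4| = 25.31 Hz.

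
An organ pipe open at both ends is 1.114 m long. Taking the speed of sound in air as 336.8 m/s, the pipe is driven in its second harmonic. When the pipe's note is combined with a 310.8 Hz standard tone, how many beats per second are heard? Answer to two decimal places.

8.47 Hz

Open pipe: f_n = n·v/(2L) = 2·336.8/(2·1.114) = 302.3339 Hz.
f_beat = |302.3339 − 310.8| = 8.47 Hz.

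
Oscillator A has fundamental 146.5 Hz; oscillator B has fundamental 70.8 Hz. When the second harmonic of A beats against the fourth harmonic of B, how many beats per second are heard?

9.8 Hz

Second harmonic of the first: 2·146.5 = 293.0 Hz.
Fourth harmonic of the second: 4·70.8 = 283.2 Hz.
f_beat = |293.0 − 283.2| = 9.8 Hz.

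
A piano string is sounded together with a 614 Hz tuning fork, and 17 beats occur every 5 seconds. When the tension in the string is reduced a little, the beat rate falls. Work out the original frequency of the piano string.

617.4 Hz

Beat frequency = 17/5 = 3.4 Hz.
|f − 614| = 3.4, so the piano string was at either 610.6 Hz or 617.4 Hz.
Lower tension means lower frequency; the adjustment lowers the piano string's frequency.
The beat rate fell, so the adjustment moved the piano string toward 614 Hz — it must have started above the reference.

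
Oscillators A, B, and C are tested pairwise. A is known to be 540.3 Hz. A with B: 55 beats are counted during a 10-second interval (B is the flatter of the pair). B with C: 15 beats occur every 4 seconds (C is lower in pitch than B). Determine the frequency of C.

A–B: Beat frequency = 55/10 = 5.5 Hz.
B is below A, so f_B = 540.3 − 5.5 = 534.8 Hz.
B–C: Beat frequency = 15/4 = 3.75 Hz.
C is below B, so f_C = 534.8 − 3.75 = 531.05 Hz.

531.05 Hz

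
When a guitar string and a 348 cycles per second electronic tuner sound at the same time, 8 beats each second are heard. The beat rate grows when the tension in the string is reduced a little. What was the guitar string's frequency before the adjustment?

340 Hz

|f − 348| = 8, so the guitar string was at either 340 Hz or 356 Hz.
Lower tension means lower frequency; the adjustment lowers the guitar string's frequency.
The beat rate rose, so the adjustment moved the guitar string further from 348 Hz — it was already below the reference.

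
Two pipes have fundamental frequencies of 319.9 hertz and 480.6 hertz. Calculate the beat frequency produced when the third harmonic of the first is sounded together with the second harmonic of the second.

Third harmonic of the first: 3·319.9 = 959.7 Hz.
Second harmonic of the second: 2·480.6 = 961.2 Hz.
f_beat = |959.7 − 961.2| = 1.5 Hz.

1.5 Hz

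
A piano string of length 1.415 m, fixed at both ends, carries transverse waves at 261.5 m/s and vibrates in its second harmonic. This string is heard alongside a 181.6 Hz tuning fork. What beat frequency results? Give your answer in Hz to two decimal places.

3.21 Hz

For a string fixed at both ends, f_n = n·v/(2L) = 2·261.5/(2·1.415) = 184.8057 Hz.
f_beat = |184.8057 − 181.6| = 3.21 Hz.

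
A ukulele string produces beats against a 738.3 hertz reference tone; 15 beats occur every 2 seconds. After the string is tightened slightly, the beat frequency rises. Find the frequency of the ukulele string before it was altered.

Beat frequency = 15/2 = 7.5 Hz.
|f − 738.3| = 7.5, so the ukulele string was at either 730.8 Hz or 745.8 Hz.
Increasing tension raises a string's frequency; the adjustment raises the ukulele string's frequency.
The beat rate rose, so the adjustment moved the ukulele string further from 738.3 Hz — it was already above the reference.

745.8 Hz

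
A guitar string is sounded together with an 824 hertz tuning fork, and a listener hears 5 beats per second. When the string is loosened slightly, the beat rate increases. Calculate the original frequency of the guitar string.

819 Hz

|f − 824| = 5, so the guitar string was at either 819 Hz or 829 Hz.
Reducing tension lowers a string's frequency; the adjustment lowers the guitar string's frequency.
The beat rate rose, so the adjustment moved the guitar string further from 824 Hz — it was already below the reference.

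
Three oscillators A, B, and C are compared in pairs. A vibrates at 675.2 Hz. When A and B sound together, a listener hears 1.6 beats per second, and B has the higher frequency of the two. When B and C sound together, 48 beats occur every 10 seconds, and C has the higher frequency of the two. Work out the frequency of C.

B is above A, so f_B = 675.2 + 1.6 = 676.8 Hz.
B–C: Beat frequency = 48/10 = 4.8 Hz.
C is above B, so f_C = 676.8 + 4.8 = 681.6 Hz.

681.6 Hz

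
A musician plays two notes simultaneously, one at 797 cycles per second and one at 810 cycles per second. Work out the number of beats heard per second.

13 Hz

f_beat = |f₁ − f₂|.
|797 − 810| = 13 Hz.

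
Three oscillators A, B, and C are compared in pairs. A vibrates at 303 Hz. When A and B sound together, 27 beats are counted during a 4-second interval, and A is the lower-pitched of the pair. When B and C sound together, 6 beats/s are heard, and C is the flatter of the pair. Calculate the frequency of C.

303.75 Hz

A–B: Beat frequency = 27/4 = 6.75 Hz.
B is above A, so f_B = 303 + 6.75 = 309.75 Hz.
C is below B, so f_C = 309.75 − 6 = 303.75 Hz.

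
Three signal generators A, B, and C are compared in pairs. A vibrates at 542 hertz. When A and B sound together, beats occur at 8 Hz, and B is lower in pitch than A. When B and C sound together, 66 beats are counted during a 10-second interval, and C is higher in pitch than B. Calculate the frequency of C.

B is below A, so f_B = 542 − 8 = 534 Hz.
B–C: Beat frequency = 66/10 = 6.6 Hz.
C is above B, so f_C = 534 + 6.6 = 540.6 Hz.

540.6 Hz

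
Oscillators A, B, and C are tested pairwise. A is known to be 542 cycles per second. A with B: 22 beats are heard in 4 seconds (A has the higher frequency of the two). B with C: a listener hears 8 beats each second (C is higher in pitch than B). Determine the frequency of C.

544.5 Hz

A–B: Beat frequency = 22/4 = 5.5 Hz.
B is below A, so f_B = 542 − 5.5 = 536.5 Hz.
C is above B, so f_C = 536.5 + 8 = 544.5 Hz.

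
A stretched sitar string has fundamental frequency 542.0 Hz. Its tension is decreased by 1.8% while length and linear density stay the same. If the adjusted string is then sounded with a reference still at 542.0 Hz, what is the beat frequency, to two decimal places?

4.90 Hz

For a string, f ∝ √T, so the new frequency is 542.0·√0.982 = 537.0998 Hz.
f_beat = |537.0998 − 542.0| = 4.90 Hz.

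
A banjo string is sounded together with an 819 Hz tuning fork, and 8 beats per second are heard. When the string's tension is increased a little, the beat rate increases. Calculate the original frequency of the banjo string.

827 Hz

|f − 819| = 8, so the banjo string was at either 811 Hz or 827 Hz.
Higher tension means higher frequency; the adjustment raises the banjo string's frequency.
The beat rate rose, so the adjustment moved the banjo string further from 819 Hz — it was already above the reference.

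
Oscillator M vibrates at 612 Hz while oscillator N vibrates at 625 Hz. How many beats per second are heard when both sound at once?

f_beat = |f₁ − f₂|.
|612 − 625| = 13 Hz.

13 Hz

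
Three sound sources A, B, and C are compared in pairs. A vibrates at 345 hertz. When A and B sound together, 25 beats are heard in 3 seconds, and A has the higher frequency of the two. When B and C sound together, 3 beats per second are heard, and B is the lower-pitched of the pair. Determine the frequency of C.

339.6667 Hz

A–B: Beat frequency = 25/3 = 8.3333 Hz.
B is below A, so f_B = 345 − 8.3333 = 336.6667 Hz.
C is above B, so f_C = 336.6667 + 3 = 339.6667 Hz.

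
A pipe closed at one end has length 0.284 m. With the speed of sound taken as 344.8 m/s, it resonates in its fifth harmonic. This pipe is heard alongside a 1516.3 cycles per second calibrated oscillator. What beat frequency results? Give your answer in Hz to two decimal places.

1.31 Hz

Closed pipe (odd harmonics): f_n = n·v/(4L) = 5·344.8/(4·0.284) = 1517.6056 Hz.
f_beat = |1517.6056 − 1516.3| = 1.31 Hz.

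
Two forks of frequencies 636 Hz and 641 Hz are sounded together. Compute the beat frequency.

5 Hz

f_beat = |f₁ − f₂|.
|636 − 641| = 5 Hz.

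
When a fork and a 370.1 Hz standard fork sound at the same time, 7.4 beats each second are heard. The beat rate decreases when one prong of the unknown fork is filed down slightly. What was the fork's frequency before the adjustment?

362.7 Hz

|f − 370.1| = 7.4, so the fork was at either 362.7 Hz or 377.5 Hz.
Filing a prong removes mass and raises the fork's frequency; the adjustment raises the fork's frequency.
The beat rate fell, so the adjustment moved the fork toward 370.1 Hz — it must have started below the reference.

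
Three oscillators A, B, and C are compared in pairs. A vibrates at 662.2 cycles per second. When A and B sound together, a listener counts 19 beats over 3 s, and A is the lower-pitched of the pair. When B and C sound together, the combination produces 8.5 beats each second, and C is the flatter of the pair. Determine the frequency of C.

660.0333 Hz

A–B: Beat frequency = 19/3 = 6.3333 Hz.
B is above A, so f_B = 662.2 + 6.3333 = 668.5333 Hz.
C is below B, so f_C = 668.5333 − 8.5 = 660.0333 Hz.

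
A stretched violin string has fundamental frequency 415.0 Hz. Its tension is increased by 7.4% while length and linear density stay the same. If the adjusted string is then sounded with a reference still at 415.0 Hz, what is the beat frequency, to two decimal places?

For a string, f ∝ √T, so the new frequency is 415.0·√1.074 = 430.0810 Hz.
f_beat = |430.0810 − 415.0| = 15.08 Hz.

15.08 Hz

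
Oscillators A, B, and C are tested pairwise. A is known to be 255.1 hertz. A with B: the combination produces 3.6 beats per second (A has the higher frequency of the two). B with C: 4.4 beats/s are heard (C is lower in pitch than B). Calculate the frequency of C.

247.1 Hz

B is below A, so f_B = 255.1 − 3.6 = 251.5 Hz.
C is below B, so f_C = 251.5 − 4.4 = 247.1 Hz.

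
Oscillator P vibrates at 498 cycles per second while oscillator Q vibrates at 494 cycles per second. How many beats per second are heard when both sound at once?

4 Hz

The beat frequency equals the magnitude of the frequency difference.
|498 − 494| = 4 Hz.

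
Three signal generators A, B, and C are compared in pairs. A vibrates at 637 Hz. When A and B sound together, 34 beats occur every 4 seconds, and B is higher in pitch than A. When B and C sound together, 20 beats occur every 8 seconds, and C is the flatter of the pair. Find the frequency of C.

643 Hz

A–B: Beat frequency = 34/4 = 8.5 Hz.
B is above A, so f_B = 637 + 8.5 = 645.5 Hz.
B–C: Beat frequency = 20/8 = 2.5 Hz.
C is below B, so f_C = 645.5 − 2.5 = 643 Hz.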